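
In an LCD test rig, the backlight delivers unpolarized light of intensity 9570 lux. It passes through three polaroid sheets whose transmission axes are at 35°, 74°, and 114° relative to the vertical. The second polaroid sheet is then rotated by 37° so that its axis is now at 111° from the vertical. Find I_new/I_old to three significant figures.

Before rotation:
Unpolarized light through the first polarizer → I₁ = ½ I₀, now polarized at 35°.
I₂ = I₁ cos²(74° − 35°) = 0.5 I₀ · cos²(39°) = 0.302 I₀.
I₃ = I₂ cos²(114° − 74°) = 0.302 I₀ · cos²(40°) = 0.1772 I₀.
After rotation:
Unpolarized light through the first polarizer → I₁ = ½ I₀, now polarized at 35°.
I₂ = I₁ cos²(111° − 35°) = 0.5 I₀ · cos²(76°) = 0.02926 I₀.
I₃ = I₂ cos²(114° − 111°) = 0.02926 I₀ · cos²(3°) = 0.02918 I₀.
Ratio = 0.02918 / 0.1772 = 0.1647.

I_new/I_old ≈ 0.165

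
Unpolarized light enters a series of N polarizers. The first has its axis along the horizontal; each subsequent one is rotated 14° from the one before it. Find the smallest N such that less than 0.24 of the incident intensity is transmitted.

First polarizer halves the unpolarized light: factor 1/2.
Each further stage multiplies by cos²(14°) = 0.9415.
After N polarizers: T = 0.5·0.9415^(N−1). Require T < 0.24 ⇒ N−1 > ln(0.24/0.5)/ln(0.9415) = 12.17, so N−1 ≥ 13 and N = 14.
Check: N=14 gives T = 0.2283 < 0.24; N=13 gives T = 0.2425.

N = 14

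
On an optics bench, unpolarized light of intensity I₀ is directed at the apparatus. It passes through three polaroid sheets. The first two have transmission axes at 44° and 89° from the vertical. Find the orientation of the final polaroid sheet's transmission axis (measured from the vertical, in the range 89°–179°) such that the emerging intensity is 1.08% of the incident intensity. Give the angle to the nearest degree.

Unpolarized light through the first polarizer → I₁ = ½ I₀, now polarized at 44°.
I₂ = I₁ cos²(89° − 44°) = 0.5 I₀ · cos²(45°) = 0.25 I₀.
Need I₃/I₀ = 0.0108, so cos²(θ − 89°) = 0.0108 / 0.25 = 0.0432.
θ − 89° = arccos(√0.0432) = 78.0°, giving θ ≈ 89 + 78.0 = 167.0°.

θ ≈ 167°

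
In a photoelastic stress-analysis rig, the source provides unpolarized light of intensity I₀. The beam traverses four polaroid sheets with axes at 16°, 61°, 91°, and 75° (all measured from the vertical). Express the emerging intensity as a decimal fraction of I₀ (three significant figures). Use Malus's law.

Unpolarized light through the first polarizer → I₁ = ½ I₀, now polarized at 16°.
I₂ = I₁ cos²(61° − 16°) = 0.5 I₀ · cos²(45°) = 0.25 I₀.
I₃ = I₂ cos²(91° − 61°) = 0.25 I₀ · cos²(30°) = 0.1875 I₀.
I₄ = I₃ cos²(75° − 91°) = 0.1875 I₀ · cos²(16°) = 0.1733 I₀.
Transmitted fraction = 0.1733.

≈ 0.173 I₀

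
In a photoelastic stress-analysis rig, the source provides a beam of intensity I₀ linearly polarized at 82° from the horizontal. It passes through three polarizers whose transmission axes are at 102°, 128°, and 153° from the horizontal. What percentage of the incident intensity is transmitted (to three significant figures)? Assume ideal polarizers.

I₁ = I₀ cos²(102° − 82°) = I₀ cos²(20°) = 0.883 I₀.
I₂ = I₁ cos²(128° − 102°) = 0.883 I₀ · cos²(26°) = 0.7133 I₀.
I₃ = I₂ cos²(153° − 128°) = 0.7133 I₀ · cos²(25°) = 0.5859 I₀.
That is 58.59% of the incident intensity.

≈ 58.6%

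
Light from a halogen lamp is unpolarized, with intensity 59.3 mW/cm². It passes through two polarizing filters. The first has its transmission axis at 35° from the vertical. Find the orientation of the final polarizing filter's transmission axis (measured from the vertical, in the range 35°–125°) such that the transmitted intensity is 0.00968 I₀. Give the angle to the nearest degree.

Unpolarized light through the first polarizer → I₁ = ½ I₀, now polarized at 35°.
Need I₂/I₀ = 0.00968, so cos²(θ − 35°) = 0.00968 / 0.5 = 0.01936.
θ − 35° = arccos(√0.01936) = 82.0°, giving θ ≈ 35 + 82.0 = 117.0°.

θ ≈ 117°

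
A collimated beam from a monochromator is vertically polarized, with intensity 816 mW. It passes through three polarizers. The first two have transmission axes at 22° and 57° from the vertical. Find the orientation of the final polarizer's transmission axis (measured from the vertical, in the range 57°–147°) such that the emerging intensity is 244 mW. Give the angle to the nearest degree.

θ ≈ 101°

By Malus's law, I₁ = I₀ cos²(22° − 0°) = I₀ cos²(22°) = 0.8597 I₀.
I₂ = I₁ cos²(57° − 22°) = 0.8597 I₀ · cos²(35°) = 0.5768 I₀.
Target fraction: 244 / 816 mW = 0.299 of I₀.
Need I₃/I₀ = 0.299, so cos²(θ − 57°) = 0.299 / 0.5768 = 0.5184.
θ − 57° = arccos(√0.5184) = 43.9°, giving θ ≈ 57 + 43.9 = 100.9°.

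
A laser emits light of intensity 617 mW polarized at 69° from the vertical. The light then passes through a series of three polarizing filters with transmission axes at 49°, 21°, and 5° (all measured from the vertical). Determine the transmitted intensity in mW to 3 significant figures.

I₁ = 617 mW · cos²(20°) = 544.8 mW.
I₂ = I₁ · cos²(28°) = 544.8 · 0.7796 = 424.7 mW.
I₃ = I₂ · cos²(16°) = 424.7 · 0.924 = 392.5 mW.

I ≈ 392 mW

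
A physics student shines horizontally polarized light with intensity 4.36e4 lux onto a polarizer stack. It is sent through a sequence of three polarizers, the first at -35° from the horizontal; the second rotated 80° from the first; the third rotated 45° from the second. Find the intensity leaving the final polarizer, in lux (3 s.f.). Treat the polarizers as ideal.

I₁ = 4.36e4 lux · cos²(35°) = 2.926e+04 lux.
I₂ = I₁ · cos²(80°) = 2.926e+04 · 0.03015 = 882.2 lux.
I₃ = I₂ · cos²(45°) = 882.2 · 0.5 = 441.1 lux.

I ≈ 441 lux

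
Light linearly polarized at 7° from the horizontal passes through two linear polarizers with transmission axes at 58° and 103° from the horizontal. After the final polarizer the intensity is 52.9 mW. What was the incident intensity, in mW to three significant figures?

I₀ ≈ 267 mW

I₁ = I₀ cos²(58° − 7°) = I₀ cos²(51°) = 0.396 I₀.
I₂ = I₁ cos²(103° − 58°) = 0.396 I₀ · cos²(45°) = 0.198 I₀.
So 52.9 mW = 0.198 I₀, giving I₀ = 52.9/0.198 = 267.1 mW.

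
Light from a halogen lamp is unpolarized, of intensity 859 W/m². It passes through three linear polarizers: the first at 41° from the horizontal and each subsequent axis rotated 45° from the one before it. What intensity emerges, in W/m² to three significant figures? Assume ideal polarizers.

Unpolarized light through the first polarizer → I₁ = 859 W/m²/2 = 429.5 W/m², polarized at 41°.
I₂ = I₁ · cos²(45°) = 429.5 · 0.5 = 214.8 W/m².
I₃ = I₂ · cos²(45°) = 214.8 · 0.5 = 107.4 W/m².

I ≈ 107 W/m²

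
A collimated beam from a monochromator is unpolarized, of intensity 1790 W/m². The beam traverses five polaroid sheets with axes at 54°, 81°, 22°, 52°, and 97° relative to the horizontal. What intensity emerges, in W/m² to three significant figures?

I ≈ 70.7 W/m²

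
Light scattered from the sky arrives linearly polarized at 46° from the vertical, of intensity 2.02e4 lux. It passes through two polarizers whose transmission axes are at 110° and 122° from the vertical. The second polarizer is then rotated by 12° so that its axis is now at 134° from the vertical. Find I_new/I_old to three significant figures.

Before rotation:
By Malus's law, I₁ = I₀ cos²(110° − 46°) = I₀ cos²(64°) = 0.1922 I₀.
I₂ = I₁ cos²(122° − 110°) = 0.1922 I₀ · cos²(12°) = 0.1839 I₀.
After rotation:
I₁ = I₀ cos²(110° − 46°) = I₀ cos²(64°) = 0.1922 I₀.
I₂ = I₁ cos²(134° − 110°) = 0.1922 I₀ · cos²(24°) = 0.1604 I₀.
Ratio = 0.1604 / 0.1839 = 0.8723.

I_new/I_old ≈ 0.872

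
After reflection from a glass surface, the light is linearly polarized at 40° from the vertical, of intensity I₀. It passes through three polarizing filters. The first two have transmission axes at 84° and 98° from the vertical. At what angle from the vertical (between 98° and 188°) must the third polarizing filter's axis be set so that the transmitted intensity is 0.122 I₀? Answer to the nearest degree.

I₁ = I₀ cos²(84° − 40°) = I₀ cos²(44°) = 0.5174 I₀.
I₂ = I₁ cos²(98° − 84°) = 0.5174 I₀ · cos²(14°) = 0.4872 I₀.
Need I₃/I₀ = 0.122, so cos²(θ − 98°) = 0.122 / 0.4872 = 0.2504.
θ − 98° = arccos(√0.2504) = 60.0°, giving θ ≈ 98 + 60.0 = 158.0°.

θ ≈ 158°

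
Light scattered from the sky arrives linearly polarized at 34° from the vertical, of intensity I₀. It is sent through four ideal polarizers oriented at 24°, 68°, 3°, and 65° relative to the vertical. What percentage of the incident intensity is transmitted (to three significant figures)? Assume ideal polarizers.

I₁ = I₀ cos²(24° − 34°) = I₀ cos²(10°) = 0.9698 I₀.
I₂ = I₁ cos²(68° − 24°) = 0.9698 I₀ · cos²(44°) = 0.5018 I₀.
I₃ = I₂ cos²(3° − 68°) = 0.5018 I₀ · cos²(65°) = 0.08963 I₀.
I₄ = I₃ cos²(65° − 3°) = 0.08963 I₀ · cos²(62°) = 0.01976 I₀.
That is 1.976% of the incident intensity.

≈ 1.98%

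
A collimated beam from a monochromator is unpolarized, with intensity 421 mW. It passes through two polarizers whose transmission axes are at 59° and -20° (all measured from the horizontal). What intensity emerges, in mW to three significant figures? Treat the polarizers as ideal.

Unpolarized light through the first polarizer → I₁ = 421 mW/2 = 210.5 mW, polarized at 59°.
I₂ = I₁ · cos²(79°) = 210.5 · 0.03641 = 7.664 mW.

I ≈ 7.66 mW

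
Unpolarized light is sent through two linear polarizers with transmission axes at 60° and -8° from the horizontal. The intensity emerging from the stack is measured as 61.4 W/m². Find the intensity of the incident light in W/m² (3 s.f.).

I₀ ≈ 875 W/m²

Unpolarized light through the first polarizer → I₁ = ½ I₀, now polarized at 60°.
I₂ = I₁ cos²(-8° − 60°) = 0.5 I₀ · cos²(68°) = 0.07017 I₀.
So 61.4 W/m² = 0.07017 I₀, giving I₀ = 61.4/0.07017 = 875.1 W/m².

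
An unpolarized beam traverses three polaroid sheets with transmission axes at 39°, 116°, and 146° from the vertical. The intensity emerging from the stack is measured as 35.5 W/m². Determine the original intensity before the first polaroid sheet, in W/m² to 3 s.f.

I₀ ≈ 1870 W/m²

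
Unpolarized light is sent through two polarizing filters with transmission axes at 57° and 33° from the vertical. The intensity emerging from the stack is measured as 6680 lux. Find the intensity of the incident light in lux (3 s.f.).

I₀ ≈ 1.60e4 lux

Unpolarized light through the first polarizer → I₁ = ½ I₀, now polarized at 57°.
I₂ = I₁ cos²(33° − 57°) = 0.5 I₀ · cos²(24°) = 0.4173 I₀.
So 6680 lux = 0.4173 I₀, giving I₀ = 6680/0.4173 = 1.601e+04 lux.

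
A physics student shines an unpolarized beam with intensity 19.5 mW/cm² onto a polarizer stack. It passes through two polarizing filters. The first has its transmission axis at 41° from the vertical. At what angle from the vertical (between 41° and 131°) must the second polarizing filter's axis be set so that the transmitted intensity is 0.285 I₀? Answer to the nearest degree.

Unpolarized light through the first polarizer → I₁ = ½ I₀, now polarized at 41°.
Need I₂/I₀ = 0.285, so cos²(θ − 41°) = 0.285 / 0.5 = 0.57.
θ − 41° = arccos(√0.57) = 41.0°, giving θ ≈ 41 + 41.0 = 82.0°.

θ ≈ 82°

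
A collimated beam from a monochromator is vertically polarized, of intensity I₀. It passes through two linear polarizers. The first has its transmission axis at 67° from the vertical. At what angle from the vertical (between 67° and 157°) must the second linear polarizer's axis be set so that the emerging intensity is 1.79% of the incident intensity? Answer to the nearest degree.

By Malus's law, I₁ = I₀ cos²(67° − 0°) = I₀ cos²(67°) = 0.1527 I₀.
Need I₂/I₀ = 0.0179, so cos²(θ − 67°) = 0.0179 / 0.1527 = 0.1172.
θ − 67° = arccos(√0.1172) = 70.0°, giving θ ≈ 67 + 70.0 = 137.0°.

θ ≈ 137°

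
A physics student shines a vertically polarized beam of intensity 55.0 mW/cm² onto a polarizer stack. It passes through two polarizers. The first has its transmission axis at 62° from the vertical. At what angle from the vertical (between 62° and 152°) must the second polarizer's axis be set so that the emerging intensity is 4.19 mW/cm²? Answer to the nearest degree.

I₁ = I₀ cos²(62° − 0°) = I₀ cos²(62°) = 0.2204 I₀.
Target fraction: 4.19 / 55.0 mW/cm² = 0.07618 of I₀.
Need I₂/I₀ = 0.07618, so cos²(θ − 62°) = 0.07618 / 0.2204 = 0.3456.
θ − 62° = arccos(√0.3456) = 54.0°, giving θ ≈ 62 + 54.0 = 116.0°.

θ ≈ 116°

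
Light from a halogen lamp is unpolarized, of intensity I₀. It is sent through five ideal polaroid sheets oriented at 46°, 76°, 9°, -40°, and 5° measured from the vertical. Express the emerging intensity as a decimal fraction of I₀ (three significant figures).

≈ 0.0123 I₀

Unpolarized light through the first polarizer → I₁ = ½ I₀, now polarized at 46°.
I₂ = I₁ cos²(76° − 46°) = 0.5 I₀ · cos²(30°) = 0.375 I₀.
I₃ = I₂ cos²(9° − 76°) = 0.375 I₀ · cos²(67°) = 0.05725 I₀.
I₄ = I₃ cos²(-40° − 9°) = 0.05725 I₀ · cos²(49°) = 0.02464 I₀.
I₅ = I₄ cos²(5° + 40°) = 0.02464 I₀ · cos²(45°) = 0.01232 I₀.
Transmitted fraction = 0.01232.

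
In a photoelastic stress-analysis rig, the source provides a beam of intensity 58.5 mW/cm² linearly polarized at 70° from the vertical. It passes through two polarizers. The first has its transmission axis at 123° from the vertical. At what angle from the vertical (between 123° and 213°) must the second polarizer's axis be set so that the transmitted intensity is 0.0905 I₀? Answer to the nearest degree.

θ ≈ 183°

By Malus's law, I₁ = I₀ cos²(123° − 70°) = I₀ cos²(53°) = 0.3622 I₀.
Need I₂/I₀ = 0.0905, so cos²(θ − 123°) = 0.0905 / 0.3622 = 0.2499.
θ − 123° = arccos(√0.2499) = 60.0°, giving θ ≈ 123 + 60.0 = 183.0°.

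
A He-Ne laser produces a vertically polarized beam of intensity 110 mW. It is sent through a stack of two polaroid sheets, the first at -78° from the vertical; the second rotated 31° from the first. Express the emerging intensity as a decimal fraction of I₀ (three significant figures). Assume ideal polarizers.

By Malus's law, I₁ = 110 mW · cos²(78°) = 4.755 mW.
I₂ = I₁ · cos²(31°) = 4.755 · 0.7347 = 3.494 mW.
Transmitted fraction = 0.03176.

I/I₀ ≈ 0.0318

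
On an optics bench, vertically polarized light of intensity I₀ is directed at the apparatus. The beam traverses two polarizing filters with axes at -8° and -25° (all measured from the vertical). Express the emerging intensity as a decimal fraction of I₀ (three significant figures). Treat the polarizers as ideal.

≈ 0.897 I₀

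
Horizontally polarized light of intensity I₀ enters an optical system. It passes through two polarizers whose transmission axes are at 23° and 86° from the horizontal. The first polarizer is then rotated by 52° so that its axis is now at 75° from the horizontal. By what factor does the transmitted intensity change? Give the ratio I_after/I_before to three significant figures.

I_new/I_old ≈ 0.370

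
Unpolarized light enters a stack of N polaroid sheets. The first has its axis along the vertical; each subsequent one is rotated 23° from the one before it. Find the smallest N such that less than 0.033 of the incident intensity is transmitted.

First polarizer halves the unpolarized light: factor 1/2.
Each further stage multiplies by cos²(23°) = 0.8473.
After N polarizers: T = 0.5·0.8473^(N−1). Require T < 0.033 ⇒ N−1 > ln(0.033/0.5)/ln(0.8473) = 16.41, so N−1 ≥ 17 and N = 18.
Check: N=18 gives T = 0.02991 < 0.033; N=17 gives T = 0.0353.

N = 18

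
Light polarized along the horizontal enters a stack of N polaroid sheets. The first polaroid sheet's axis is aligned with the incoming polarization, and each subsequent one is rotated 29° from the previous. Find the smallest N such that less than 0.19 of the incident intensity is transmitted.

First polarizer is aligned with the polarization: full transmission.
Each further stage multiplies by cos²(29°) = 0.765.
After N polarizers: T = 0.765^(N−1). Require T < 0.19 ⇒ N−1 > ln(0.19)/ln(0.765) = 6.20, so N−1 ≥ 7 and N = 8.
Check: N=8 gives T = 0.1533 < 0.19; N=7 gives T = 0.2004.

N = 8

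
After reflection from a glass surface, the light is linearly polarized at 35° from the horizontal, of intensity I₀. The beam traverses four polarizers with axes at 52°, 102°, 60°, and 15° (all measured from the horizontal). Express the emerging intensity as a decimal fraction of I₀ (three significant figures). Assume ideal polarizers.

≈ 0.104 I₀

By Malus's law, I₁ = I₀ cos²(52° − 35°) = I₀ cos²(17°) = 0.9145 I₀.
I₂ = I₁ cos²(102° − 52°) = 0.9145 I₀ · cos²(50°) = 0.3779 I₀.
I₃ = I₂ cos²(60° − 102°) = 0.3779 I₀ · cos²(42°) = 0.2087 I₀.
I₄ = I₃ cos²(15° − 60°) = 0.2087 I₀ · cos²(45°) = 0.1043 I₀.
Transmitted fraction = 0.1043.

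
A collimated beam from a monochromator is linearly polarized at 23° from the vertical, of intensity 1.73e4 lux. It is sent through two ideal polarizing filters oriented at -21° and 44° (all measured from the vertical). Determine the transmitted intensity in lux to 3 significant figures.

I ≈ 1600 lux

I₁ = 1.73e4 lux · cos²(44°) = 8952 lux.
I₂ = I₁ · cos²(65°) = 8952 · 0.1786 = 1599 lux.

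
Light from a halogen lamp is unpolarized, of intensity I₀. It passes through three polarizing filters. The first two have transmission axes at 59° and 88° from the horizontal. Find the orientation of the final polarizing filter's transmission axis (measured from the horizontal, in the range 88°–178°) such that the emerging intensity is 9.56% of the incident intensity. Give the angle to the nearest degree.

θ ≈ 148°

Unpolarized light through the first polarizer → I₁ = ½ I₀, now polarized at 59°.
I₂ = I₁ cos²(88° − 59°) = 0.5 I₀ · cos²(29°) = 0.3825 I₀.
Need I₃/I₀ = 0.0956, so cos²(θ − 88°) = 0.0956 / 0.3825 = 0.2499.
θ − 88° = arccos(√0.2499) = 60.0°, giving θ ≈ 88 + 60.0 = 148.0°.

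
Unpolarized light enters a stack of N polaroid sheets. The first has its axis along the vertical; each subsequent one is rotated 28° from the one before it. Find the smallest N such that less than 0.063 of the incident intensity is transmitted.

First polarizer halves the unpolarized light: factor 1/2.
Each further stage multiplies by cos²(28°) = 0.7796.
After N polarizers: T = 0.5·0.7796^(N−1). Require T < 0.063 ⇒ N−1 > ln(0.063/0.5)/ln(0.7796) = 8.32, so N−1 ≥ 9 and N = 10.
Check: N=10 gives T = 0.05319 < 0.063; N=9 gives T = 0.06822.

N = 10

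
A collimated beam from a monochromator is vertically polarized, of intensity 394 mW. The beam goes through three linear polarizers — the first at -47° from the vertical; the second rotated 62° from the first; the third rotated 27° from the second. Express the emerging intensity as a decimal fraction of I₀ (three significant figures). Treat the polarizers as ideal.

I₁ = 394 mW · cos²(47°) = 183.3 mW.
I₂ = I₁ · cos²(62°) = 183.3 · 0.2204 = 40.39 mW.
I₃ = I₂ · cos²(27°) = 40.39 · 0.7939 = 32.07 mW.
Transmitted fraction = 0.08139.

I/I₀ ≈ 0.0814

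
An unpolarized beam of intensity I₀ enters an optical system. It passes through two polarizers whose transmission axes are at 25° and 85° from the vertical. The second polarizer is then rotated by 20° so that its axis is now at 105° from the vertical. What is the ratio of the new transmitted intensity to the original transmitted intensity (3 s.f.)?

Before rotation:
Unpolarized light through the first polarizer → I₁ = ½ I₀, now polarized at 25°.
I₂ = I₁ cos²(85° − 25°) = 0.5 I₀ · cos²(60°) = 0.125 I₀.
After rotation:
Unpolarized light through the first polarizer → I₁ = ½ I₀, now polarized at 25°.
I₂ = I₁ cos²(105° − 25°) = 0.5 I₀ · cos²(80°) = 0.01508 I₀.
Ratio = 0.01508 / 0.125 = 0.1206.

I_new/I_old ≈ 0.121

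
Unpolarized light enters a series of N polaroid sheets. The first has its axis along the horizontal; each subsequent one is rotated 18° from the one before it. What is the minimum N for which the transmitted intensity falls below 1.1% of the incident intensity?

N = 40

First polarizer halves the unpolarized light: factor 1/2.
Each further stage multiplies by cos²(18°) = 0.9045.
After N polarizers: T = 0.5·0.9045^(N−1). Require T < 0.011 ⇒ N−1 > ln(0.011/0.5)/ln(0.9045) = 38.03, so N−1 ≥ 39 and N = 40.
Check: N=40 gives T = 0.009978 < 0.011; N=39 gives T = 0.01103.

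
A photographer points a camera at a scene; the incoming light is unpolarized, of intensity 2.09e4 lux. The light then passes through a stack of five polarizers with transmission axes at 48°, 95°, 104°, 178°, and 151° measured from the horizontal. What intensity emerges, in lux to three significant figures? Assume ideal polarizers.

I ≈ 286 lux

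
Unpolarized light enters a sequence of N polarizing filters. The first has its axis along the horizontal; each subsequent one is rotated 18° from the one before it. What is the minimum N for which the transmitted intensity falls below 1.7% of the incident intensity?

First polarizer halves the unpolarized light: factor 1/2.
Each further stage multiplies by cos²(18°) = 0.9045.
After N polarizers: T = 0.5·0.9045^(N−1). Require T < 0.017 ⇒ N−1 > ln(0.017/0.5)/ln(0.9045) = 33.69, so N−1 ≥ 34 and N = 35.
Check: N=35 gives T = 0.01648 < 0.017; N=34 gives T = 0.01822.

N = 35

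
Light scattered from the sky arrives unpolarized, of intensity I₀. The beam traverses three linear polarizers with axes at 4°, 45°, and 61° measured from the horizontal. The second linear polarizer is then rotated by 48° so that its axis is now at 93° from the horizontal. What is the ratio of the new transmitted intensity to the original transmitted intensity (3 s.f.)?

I_new/I_old ≈ 0.000416

Before rotation:
Unpolarized light through the first polarizer → I₁ = ½ I₀, now polarized at 4°.
I₂ = I₁ cos²(45° − 4°) = 0.5 I₀ · cos²(41°) = 0.2848 I₀.
I₃ = I₂ cos²(61° − 45°) = 0.2848 I₀ · cos²(16°) = 0.2632 I₀.
After rotation:
Unpolarized light through the first polarizer → I₁ = ½ I₀, now polarized at 4°.
I₂ = I₁ cos²(93° − 4°) = 0.5 I₀ · cos²(89°) = 0.0001523 I₀.
I₃ = I₂ cos²(61° − 93°) = 0.0001523 I₀ · cos²(32°) = 0.0001095 I₀.
Ratio = 0.0001095 / 0.2632 = 0.0004162.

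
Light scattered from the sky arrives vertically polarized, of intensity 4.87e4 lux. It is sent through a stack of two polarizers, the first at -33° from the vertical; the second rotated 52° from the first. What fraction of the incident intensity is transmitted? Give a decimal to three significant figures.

I/I₀ ≈ 0.267

I₁ = 4.87e4 lux · cos²(33°) = 3.425e+04 lux.
I₂ = I₁ · cos²(52°) = 3.425e+04 · 0.379 = 1.298e+04 lux.
Transmitted fraction = 0.2666.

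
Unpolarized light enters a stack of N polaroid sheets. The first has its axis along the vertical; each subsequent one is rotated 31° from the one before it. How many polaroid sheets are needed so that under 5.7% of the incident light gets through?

First polarizer halves the unpolarized light: factor 1/2.
Each further stage multiplies by cos²(31°) = 0.7347.
After N polarizers: T = 0.5·0.7347^(N−1). Require T < 0.057 ⇒ N−1 > ln(0.057/0.5)/ln(0.7347) = 7.04, so N−1 ≥ 8 and N = 9.
Check: N=9 gives T = 0.04246 < 0.057; N=8 gives T = 0.05779.

N = 9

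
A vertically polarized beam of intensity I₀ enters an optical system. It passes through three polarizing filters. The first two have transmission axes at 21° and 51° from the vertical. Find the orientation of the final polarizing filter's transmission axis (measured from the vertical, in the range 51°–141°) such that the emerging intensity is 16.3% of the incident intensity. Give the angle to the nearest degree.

θ ≈ 111°

I₁ = I₀ cos²(21° − 0°) = I₀ cos²(21°) = 0.8716 I₀.
I₂ = I₁ cos²(51° − 21°) = 0.8716 I₀ · cos²(30°) = 0.6537 I₀.
Need I₃/I₀ = 0.163, so cos²(θ − 51°) = 0.163 / 0.6537 = 0.2494.
θ − 51° = arccos(√0.2494) = 60.0°, giving θ ≈ 51 + 60.0 = 111.0°.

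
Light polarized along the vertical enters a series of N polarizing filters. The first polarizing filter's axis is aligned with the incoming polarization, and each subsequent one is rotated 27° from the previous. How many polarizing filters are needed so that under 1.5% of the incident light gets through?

N = 20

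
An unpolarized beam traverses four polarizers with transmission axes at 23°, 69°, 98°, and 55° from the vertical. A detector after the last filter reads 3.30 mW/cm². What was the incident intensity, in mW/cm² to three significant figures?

Unpolarized light through the first polarizer → I₁ = ½ I₀, now polarized at 23°.
I₂ = I₁ cos²(69° − 23°) = 0.5 I₀ · cos²(46°) = 0.2413 I₀.
I₃ = I₂ cos²(98° − 69°) = 0.2413 I₀ · cos²(29°) = 0.1846 I₀.
I₄ = I₃ cos²(55° − 98°) = 0.1846 I₀ · cos²(43°) = 0.09872 I₀.
So 3.30 mW/cm² = 0.09872 I₀, giving I₀ = 3.30/0.09872 = 33.43 mW/cm².

I₀ ≈ 33.4 mW/cm²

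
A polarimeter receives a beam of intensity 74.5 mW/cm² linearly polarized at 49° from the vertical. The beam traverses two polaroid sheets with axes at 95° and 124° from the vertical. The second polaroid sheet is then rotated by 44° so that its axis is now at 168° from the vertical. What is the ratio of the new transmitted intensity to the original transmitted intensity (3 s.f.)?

Before rotation:
By Malus's law, I₁ = I₀ cos²(95° − 49°) = I₀ cos²(46°) = 0.4826 I₀.
I₂ = I₁ cos²(124° − 95°) = 0.4826 I₀ · cos²(29°) = 0.3691 I₀.
After rotation:
I₁ = I₀ cos²(95° − 49°) = I₀ cos²(46°) = 0.4826 I₀.
I₂ = I₁ cos²(168° − 95°) = 0.4826 I₀ · cos²(73°) = 0.04125 I₀.
Ratio = 0.04125 / 0.3691 = 0.1117.

I_new/I_old ≈ 0.112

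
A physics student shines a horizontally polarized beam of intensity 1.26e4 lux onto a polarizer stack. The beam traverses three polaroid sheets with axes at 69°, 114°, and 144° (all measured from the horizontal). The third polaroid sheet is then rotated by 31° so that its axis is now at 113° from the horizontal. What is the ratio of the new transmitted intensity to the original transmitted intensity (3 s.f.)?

Before rotation:
By Malus's law, I₁ = I₀ cos²(69° − 0°) = I₀ cos²(69°) = 0.1284 I₀.
I₂ = I₁ cos²(114° − 69°) = 0.1284 I₀ · cos²(45°) = 0.06421 I₀.
I₃ = I₂ cos²(144° − 114°) = 0.06421 I₀ · cos²(30°) = 0.04816 I₀.
After rotation:
I₁ = I₀ cos²(69° − 0°) = I₀ cos²(69°) = 0.1284 I₀.
I₂ = I₁ cos²(114° − 69°) = 0.1284 I₀ · cos²(45°) = 0.06421 I₀.
I₃ = I₂ cos²(113° − 114°) = 0.06421 I₀ · cos²(1°) = 0.06419 I₀.
Ratio = 0.06419 / 0.04816 = 1.333.

I_new/I_old ≈ 1.33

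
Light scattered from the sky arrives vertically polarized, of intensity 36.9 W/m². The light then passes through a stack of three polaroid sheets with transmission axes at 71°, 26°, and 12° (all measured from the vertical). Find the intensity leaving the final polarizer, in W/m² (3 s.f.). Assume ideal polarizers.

I ≈ 1.84 W/m²

I₁ = 36.9 W/m² · cos²(71°) = 3.911 W/m².
I₂ = I₁ · cos²(45°) = 3.911 · 0.5 = 1.956 W/m².
I₃ = I₂ · cos²(14°) = 1.956 · 0.9415 = 1.841 W/m².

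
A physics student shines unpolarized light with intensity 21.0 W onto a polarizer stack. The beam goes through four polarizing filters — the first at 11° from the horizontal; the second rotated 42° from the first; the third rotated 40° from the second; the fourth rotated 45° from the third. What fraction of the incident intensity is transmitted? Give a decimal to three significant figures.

Unpolarized light through the first polarizer → I₁ = 21.0 W/2 = 10.5 W, polarized at 11°.
I₂ = I₁ · cos²(42°) = 10.5 · 0.5523 = 5.799 W.
I₃ = I₂ · cos²(40°) = 5.799 · 0.5868 = 3.403 W.
I₄ = I₃ · cos²(45°) = 3.403 · 0.5 = 1.701 W.
Transmitted fraction = 0.08102.

I/I₀ ≈ 0.0810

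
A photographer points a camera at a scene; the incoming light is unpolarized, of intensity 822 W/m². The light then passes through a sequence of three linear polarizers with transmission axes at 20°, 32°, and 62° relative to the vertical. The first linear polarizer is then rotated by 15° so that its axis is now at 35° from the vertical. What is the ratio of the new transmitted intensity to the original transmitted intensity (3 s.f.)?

I_new/I_old ≈ 1.04

Before rotation:
Unpolarized light through the first polarizer → I₁ = ½ I₀, now polarized at 20°.
I₂ = I₁ cos²(32° − 20°) = 0.5 I₀ · cos²(12°) = 0.4784 I₀.
I₃ = I₂ cos²(62° − 32°) = 0.4784 I₀ · cos²(30°) = 0.3588 I₀.
After rotation:
Unpolarized light through the first polarizer → I₁ = ½ I₀, now polarized at 35°.
I₂ = I₁ cos²(32° − 35°) = 0.5 I₀ · cos²(3°) = 0.4986 I₀.
I₃ = I₂ cos²(62° − 32°) = 0.4986 I₀ · cos²(30°) = 0.374 I₀.
Ratio = 0.374 / 0.3588 = 1.042.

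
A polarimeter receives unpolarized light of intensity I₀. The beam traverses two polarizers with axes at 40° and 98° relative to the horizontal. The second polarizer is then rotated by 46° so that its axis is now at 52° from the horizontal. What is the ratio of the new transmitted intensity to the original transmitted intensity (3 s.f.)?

I_new/I_old ≈ 3.41

Before rotation:
Unpolarized light through the first polarizer → I₁ = ½ I₀, now polarized at 40°.
I₂ = I₁ cos²(98° − 40°) = 0.5 I₀ · cos²(58°) = 0.1404 I₀.
After rotation:
Unpolarized light through the first polarizer → I₁ = ½ I₀, now polarized at 40°.
I₂ = I₁ cos²(52° − 40°) = 0.5 I₀ · cos²(12°) = 0.4784 I₀.
Ratio = 0.4784 / 0.1404 = 3.407.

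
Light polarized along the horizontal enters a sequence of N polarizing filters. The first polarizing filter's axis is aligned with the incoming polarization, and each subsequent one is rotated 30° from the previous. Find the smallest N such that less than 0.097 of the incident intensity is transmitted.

N = 10

First polarizer is aligned with the polarization: full transmission.
Each further stage multiplies by cos²(30°) = 0.75.
After N polarizers: T = 0.75^(N−1). Require T < 0.097 ⇒ N−1 > ln(0.097)/ln(0.75) = 8.11, so N−1 ≥ 9 and N = 10.
Check: N=10 gives T = 0.07508 < 0.097; N=9 gives T = 0.1001.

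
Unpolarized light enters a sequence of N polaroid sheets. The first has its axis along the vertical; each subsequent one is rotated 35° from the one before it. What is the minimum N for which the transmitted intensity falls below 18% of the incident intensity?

N = 4

First polarizer halves the unpolarized light: factor 1/2.
Each further stage multiplies by cos²(35°) = 0.671.
After N polarizers: T = 0.5·0.671^(N−1). Require T < 0.18 ⇒ N−1 > ln(0.18/0.5)/ln(0.671) = 2.56, so N−1 ≥ 3 and N = 4.
Check: N=4 gives T = 0.1511 < 0.18; N=3 gives T = 0.2251.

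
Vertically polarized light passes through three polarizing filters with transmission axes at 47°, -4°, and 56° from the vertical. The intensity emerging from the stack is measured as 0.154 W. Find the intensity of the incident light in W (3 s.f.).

I₀ ≈ 3.34 W

I₁ = I₀ cos²(47° − 0°) = I₀ cos²(47°) = 0.4651 I₀.
I₂ = I₁ cos²(-4° − 47°) = 0.4651 I₀ · cos²(51°) = 0.1842 I₀.
I₃ = I₂ cos²(56° + 4°) = 0.1842 I₀ · cos²(60°) = 0.04605 I₀.
So 0.154 W = 0.04605 I₀, giving I₀ = 0.154/0.04605 = 3.344 W.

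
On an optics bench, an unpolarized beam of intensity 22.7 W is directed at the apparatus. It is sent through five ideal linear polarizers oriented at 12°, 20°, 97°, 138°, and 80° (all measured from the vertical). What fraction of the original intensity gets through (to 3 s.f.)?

Unpolarized light through the first polarizer → I₁ = 22.7 W/2 = 11.35 W, polarized at 12°.
I₂ = I₁ · cos²(8°) = 11.35 · 0.9806 = 11.13 W.
I₃ = I₂ · cos²(77°) = 11.13 · 0.0506 = 0.5632 W.
I₄ = I₃ · cos²(41°) = 0.5632 · 0.5696 = 0.3208 W.
I₅ = I₄ · cos²(58°) = 0.3208 · 0.2808 = 0.09009 W.
Transmitted fraction = 0.003969.

I/I₀ ≈ 0.00397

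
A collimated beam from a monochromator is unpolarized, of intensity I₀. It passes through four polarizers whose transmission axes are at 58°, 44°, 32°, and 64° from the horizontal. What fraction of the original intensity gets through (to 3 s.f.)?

Unpolarized light through the first polarizer → I₁ = ½ I₀, now polarized at 58°.
I₂ = I₁ cos²(44° − 58°) = 0.5 I₀ · cos²(14°) = 0.4707 I₀.
I₃ = I₂ cos²(32° − 44°) = 0.4707 I₀ · cos²(12°) = 0.4504 I₀.
I₄ = I₃ cos²(64° − 32°) = 0.4504 I₀ · cos²(32°) = 0.3239 I₀.
Transmitted fraction = 0.3239.

≈ 0.324 I₀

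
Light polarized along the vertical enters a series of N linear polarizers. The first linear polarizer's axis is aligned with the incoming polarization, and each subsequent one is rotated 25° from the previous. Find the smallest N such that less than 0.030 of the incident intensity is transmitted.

N = 19

First polarizer is aligned with the polarization: full transmission.
Each further stage multiplies by cos²(25°) = 0.8214.
After N polarizers: T = 0.8214^(N−1). Require T < 0.030 ⇒ N−1 > ln(0.030)/ln(0.8214) = 17.82, so N−1 ≥ 18 and N = 19.
Check: N=19 gives T = 0.02897 < 0.030; N=18 gives T = 0.03527.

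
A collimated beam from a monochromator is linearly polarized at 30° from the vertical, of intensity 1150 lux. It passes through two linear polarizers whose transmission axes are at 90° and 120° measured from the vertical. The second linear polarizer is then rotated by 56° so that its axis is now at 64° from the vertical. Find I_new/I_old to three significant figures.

I_new/I_old ≈ 1.08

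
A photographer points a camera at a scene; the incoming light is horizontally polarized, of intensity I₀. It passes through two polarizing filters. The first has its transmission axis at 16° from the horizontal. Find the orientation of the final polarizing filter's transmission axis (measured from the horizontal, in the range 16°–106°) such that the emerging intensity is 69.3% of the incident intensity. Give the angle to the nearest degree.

θ ≈ 46°

I₁ = I₀ cos²(16° − 0°) = I₀ cos²(16°) = 0.924 I₀.
Need I₂/I₀ = 0.693, so cos²(θ − 16°) = 0.693 / 0.924 = 0.75.
θ − 16° = arccos(√0.75) = 30.0°, giving θ ≈ 16 + 30.0 = 46.0°.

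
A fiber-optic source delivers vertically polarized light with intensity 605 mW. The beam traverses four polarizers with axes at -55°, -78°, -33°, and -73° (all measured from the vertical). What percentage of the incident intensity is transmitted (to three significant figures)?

I₁ = 605 mW · cos²(55°) = 199 mW.
I₂ = I₁ · cos²(23°) = 199 · 0.8473 = 168.7 mW.
I₃ = I₂ · cos²(45°) = 168.7 · 0.5 = 84.33 mW.
I₄ = I₃ · cos²(40°) = 84.33 · 0.5868 = 49.48 mW.
That is 8.179% of the incident intensity.

≈ 8.18%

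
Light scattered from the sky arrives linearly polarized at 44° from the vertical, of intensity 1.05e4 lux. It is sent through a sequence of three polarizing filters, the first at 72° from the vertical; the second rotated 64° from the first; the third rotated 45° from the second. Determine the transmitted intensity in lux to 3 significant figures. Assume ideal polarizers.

I ≈ 787 lux

I₁ = 1.05e4 lux · cos²(28°) = 8186 lux.
I₂ = I₁ · cos²(64°) = 8186 · 0.1922 = 1573 lux.
I₃ = I₂ · cos²(45°) = 1573 · 0.5 = 786.5 lux.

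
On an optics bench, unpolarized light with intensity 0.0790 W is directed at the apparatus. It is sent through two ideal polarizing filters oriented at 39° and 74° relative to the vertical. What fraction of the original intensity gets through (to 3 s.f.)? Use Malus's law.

Unpolarized light through the first polarizer → I₁ = 0.0790 W/2 = 0.0395 W, polarized at 39°.
I₂ = I₁ · cos²(35°) = 0.0395 · 0.671 = 0.0265 W.
Transmitted fraction = 0.3355.

I/I₀ ≈ 0.336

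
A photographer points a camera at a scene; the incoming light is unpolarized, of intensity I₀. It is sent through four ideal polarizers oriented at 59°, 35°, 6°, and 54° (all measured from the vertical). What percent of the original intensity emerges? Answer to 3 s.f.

≈ 14.3%

Unpolarized light through the first polarizer → I₁ = ½ I₀, now polarized at 59°.
I₂ = I₁ cos²(35° − 59°) = 0.5 I₀ · cos²(24°) = 0.4173 I₀.
I₃ = I₂ cos²(6° − 35°) = 0.4173 I₀ · cos²(29°) = 0.3192 I₀.
I₄ = I₃ cos²(54° − 6°) = 0.3192 I₀ · cos²(48°) = 0.1429 I₀.
That is 14.29% of the incident intensity.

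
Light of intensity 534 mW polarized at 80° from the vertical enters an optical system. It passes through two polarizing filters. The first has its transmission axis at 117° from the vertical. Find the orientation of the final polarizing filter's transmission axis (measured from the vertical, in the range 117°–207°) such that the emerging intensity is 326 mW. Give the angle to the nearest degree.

θ ≈ 129°

I₁ = I₀ cos²(117° − 80°) = I₀ cos²(37°) = 0.6378 I₀.
Target fraction: 326 / 534 mW = 0.6105 of I₀.
Need I₂/I₀ = 0.6105, so cos²(θ − 117°) = 0.6105 / 0.6378 = 0.9571.
θ − 117° = arccos(√0.9571) = 11.9°, giving θ ≈ 117 + 11.9 = 128.9°.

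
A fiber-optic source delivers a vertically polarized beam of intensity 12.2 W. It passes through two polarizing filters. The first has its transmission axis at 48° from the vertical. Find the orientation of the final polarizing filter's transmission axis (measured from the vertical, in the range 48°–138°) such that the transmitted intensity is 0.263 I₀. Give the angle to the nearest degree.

θ ≈ 88°

By Malus's law, I₁ = I₀ cos²(48° − 0°) = I₀ cos²(48°) = 0.4477 I₀.
Need I₂/I₀ = 0.263, so cos²(θ − 48°) = 0.263 / 0.4477 = 0.5874.
θ − 48° = arccos(√0.5874) = 40.0°, giving θ ≈ 48 + 40.0 = 88.0°.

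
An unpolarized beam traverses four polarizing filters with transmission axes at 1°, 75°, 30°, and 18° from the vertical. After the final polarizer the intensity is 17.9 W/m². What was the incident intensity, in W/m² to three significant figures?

I₀ ≈ 985 W/m²

Unpolarized light through the first polarizer → I₁ = ½ I₀, now polarized at 1°.
I₂ = I₁ cos²(75° − 1°) = 0.5 I₀ · cos²(74°) = 0.03799 I₀.
I₃ = I₂ cos²(30° − 75°) = 0.03799 I₀ · cos²(45°) = 0.01899 I₀.
I₄ = I₃ cos²(18° − 30°) = 0.01899 I₀ · cos²(12°) = 0.01817 I₀.
So 17.9 W/m² = 0.01817 I₀, giving I₀ = 17.9/0.01817 = 985 W/m².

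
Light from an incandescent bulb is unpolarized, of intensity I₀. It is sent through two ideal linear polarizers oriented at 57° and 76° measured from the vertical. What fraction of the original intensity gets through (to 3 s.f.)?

≈ 0.447 I₀

Unpolarized light through the first polarizer → I₁ = ½ I₀, now polarized at 57°.
I₂ = I₁ cos²(76° − 57°) = 0.5 I₀ · cos²(19°) = 0.447 I₀.
Transmitted fraction = 0.447.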